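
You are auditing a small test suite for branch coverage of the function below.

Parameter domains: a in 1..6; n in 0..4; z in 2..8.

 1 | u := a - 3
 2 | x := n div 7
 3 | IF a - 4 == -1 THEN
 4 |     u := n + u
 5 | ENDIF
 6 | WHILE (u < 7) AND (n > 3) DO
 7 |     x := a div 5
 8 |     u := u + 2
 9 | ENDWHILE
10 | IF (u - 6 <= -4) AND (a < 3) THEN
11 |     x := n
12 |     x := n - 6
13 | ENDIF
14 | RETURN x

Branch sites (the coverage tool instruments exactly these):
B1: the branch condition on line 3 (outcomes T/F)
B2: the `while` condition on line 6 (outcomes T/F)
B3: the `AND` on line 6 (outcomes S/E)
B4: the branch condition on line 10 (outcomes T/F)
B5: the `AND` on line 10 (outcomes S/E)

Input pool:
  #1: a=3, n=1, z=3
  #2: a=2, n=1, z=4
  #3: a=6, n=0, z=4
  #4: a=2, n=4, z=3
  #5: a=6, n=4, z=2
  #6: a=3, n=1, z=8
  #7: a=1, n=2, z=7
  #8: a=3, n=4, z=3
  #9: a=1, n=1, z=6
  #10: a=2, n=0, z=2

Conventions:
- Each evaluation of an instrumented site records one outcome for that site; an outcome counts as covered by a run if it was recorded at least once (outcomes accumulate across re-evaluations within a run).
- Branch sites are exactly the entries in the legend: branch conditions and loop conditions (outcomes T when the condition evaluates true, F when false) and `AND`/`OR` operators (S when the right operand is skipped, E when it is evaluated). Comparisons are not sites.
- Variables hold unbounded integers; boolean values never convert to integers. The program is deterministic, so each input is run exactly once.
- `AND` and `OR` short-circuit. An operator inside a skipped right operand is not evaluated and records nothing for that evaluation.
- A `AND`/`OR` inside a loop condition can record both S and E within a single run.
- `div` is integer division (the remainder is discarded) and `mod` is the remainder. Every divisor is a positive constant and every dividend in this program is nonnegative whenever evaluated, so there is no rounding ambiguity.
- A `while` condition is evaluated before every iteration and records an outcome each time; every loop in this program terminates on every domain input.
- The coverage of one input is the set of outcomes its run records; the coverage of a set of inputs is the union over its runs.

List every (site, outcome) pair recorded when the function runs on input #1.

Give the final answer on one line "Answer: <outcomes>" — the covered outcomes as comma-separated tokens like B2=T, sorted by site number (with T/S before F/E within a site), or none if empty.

Simulating input #1 (a=3, n=1, z=3) step by step:
  B1->T, B3->E, B2->F, B5->E, B4->F
deduplicating events, the covered set is: B1=T, B2=F, B3=E, B4=F, B5=E

Answer: B1=T, B2=F, B3=E, B4=F, B5=E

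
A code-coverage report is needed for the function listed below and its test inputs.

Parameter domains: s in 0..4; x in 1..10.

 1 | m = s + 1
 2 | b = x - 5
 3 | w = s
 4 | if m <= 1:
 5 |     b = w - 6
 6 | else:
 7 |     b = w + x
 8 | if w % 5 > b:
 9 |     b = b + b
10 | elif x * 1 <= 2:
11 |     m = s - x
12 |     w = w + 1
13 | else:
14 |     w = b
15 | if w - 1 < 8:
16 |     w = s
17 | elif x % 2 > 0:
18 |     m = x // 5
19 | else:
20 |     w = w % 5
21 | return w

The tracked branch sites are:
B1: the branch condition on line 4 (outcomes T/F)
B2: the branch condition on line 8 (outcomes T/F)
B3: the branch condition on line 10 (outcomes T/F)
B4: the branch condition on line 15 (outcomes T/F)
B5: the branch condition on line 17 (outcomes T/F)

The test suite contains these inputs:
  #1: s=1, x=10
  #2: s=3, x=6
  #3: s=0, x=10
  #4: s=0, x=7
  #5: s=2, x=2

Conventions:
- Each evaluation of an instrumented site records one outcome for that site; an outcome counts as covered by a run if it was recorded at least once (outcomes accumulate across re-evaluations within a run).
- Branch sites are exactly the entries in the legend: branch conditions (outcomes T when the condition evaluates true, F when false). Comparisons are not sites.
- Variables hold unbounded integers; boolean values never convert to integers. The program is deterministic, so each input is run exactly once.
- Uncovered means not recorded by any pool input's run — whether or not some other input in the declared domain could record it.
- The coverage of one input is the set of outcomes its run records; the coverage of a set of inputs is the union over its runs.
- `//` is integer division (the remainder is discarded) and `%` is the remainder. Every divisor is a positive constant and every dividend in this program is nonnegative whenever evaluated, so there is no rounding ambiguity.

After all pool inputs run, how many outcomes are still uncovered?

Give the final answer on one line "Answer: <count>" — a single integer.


#1 (s=1, x=10) -> B1->F, B2->F, B3->F, B4->F, B5->F; covered: B1=F, B2=F, B3=F, B4=F, B5=F
#2 (s=3, x=6) -> B1->F, B2->F, B3->F, B4->F, B5->F; covered: B1=F, B2=F, B3=F, B4=F, B5=F
#3 (s=0, x=10) -> B1->T, B2->T, B4->T; covered: B1=T, B2=T, B4=T
#4 (s=0, x=7) -> B1->T, B2->T, B4->T; covered: B1=T, B2=T, B4=T
#5 (s=2, x=2) -> B1->F, B2->F, B3->T, B4->T; covered: B1=F, B2=F, B3=T, B4=T
union over the pool: B1=T, B1=F, B2=T, B2=F, B3=T, B3=F, B4=T, B4=F, B5=F
uncovered (1 of 10): B5=T
Answer: 1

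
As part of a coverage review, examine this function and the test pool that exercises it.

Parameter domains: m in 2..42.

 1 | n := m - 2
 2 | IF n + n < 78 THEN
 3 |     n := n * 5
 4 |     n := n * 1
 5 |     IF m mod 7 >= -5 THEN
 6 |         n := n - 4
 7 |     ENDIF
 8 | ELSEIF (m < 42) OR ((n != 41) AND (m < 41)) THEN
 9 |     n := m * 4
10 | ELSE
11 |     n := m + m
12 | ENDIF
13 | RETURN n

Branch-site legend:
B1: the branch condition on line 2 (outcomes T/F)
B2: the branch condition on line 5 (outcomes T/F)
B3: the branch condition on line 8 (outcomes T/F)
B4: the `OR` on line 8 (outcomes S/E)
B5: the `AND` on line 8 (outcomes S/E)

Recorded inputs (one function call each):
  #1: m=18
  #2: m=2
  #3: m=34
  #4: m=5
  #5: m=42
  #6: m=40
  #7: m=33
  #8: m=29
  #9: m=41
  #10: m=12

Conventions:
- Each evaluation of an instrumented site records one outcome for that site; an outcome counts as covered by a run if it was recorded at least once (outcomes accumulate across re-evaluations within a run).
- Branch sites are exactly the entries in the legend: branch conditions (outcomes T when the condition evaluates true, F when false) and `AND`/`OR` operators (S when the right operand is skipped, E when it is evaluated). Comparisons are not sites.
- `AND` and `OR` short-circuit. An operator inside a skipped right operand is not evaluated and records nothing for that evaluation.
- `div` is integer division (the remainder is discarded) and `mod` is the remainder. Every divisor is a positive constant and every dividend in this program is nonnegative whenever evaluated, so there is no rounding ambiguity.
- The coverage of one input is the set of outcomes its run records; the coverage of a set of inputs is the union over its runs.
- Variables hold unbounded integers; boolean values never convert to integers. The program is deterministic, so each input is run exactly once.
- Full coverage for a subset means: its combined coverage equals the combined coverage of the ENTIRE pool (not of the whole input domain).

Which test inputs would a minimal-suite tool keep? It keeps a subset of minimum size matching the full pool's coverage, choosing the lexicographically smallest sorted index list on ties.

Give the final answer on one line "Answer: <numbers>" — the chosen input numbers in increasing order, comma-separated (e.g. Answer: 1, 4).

input #1 (m=18): events B1->T, B2->T; covers B1=T, B2=T
input #2 (m=2): events B1->T, B2->T; covers B1=T, B2=T
input #3 (m=34): events B1->T, B2->T; covers B1=T, B2=T
input #4 (m=5): events B1->T, B2->T; covers B1=T, B2=T
input #5 (m=42): events B1->F, B4->E, B5->E, B3->F; covers B1=F, B3=F, B4=E, B5=E
input #6 (m=40): events B1->T, B2->T; covers B1=T, B2=T
input #7 (m=33): events B1->T, B2->T; covers B1=T, B2=T
input #8 (m=29): events B1->T, B2->T; covers B1=T, B2=T
input #9 (m=41): events B1->F, B4->S, B3->T; covers B1=F, B3=T, B4=S
input #10 (m=12): events B1->T, B2->T; covers B1=T, B2=T
the full pool covers 8 outcomes: B1=T, B1=F, B2=T, B3=T, B3=F, B4=S, B4=E, B5=E
size 1 is not enough: best union over all size-1 subsets is 4/8
size 2 is not enough: best union over all size-2 subsets is 6/8
the canonical winner is {1, 5, 9}: size 3, full 8-outcome coverage, earliest index list among size-3 covers

Answer: 1, 5, 9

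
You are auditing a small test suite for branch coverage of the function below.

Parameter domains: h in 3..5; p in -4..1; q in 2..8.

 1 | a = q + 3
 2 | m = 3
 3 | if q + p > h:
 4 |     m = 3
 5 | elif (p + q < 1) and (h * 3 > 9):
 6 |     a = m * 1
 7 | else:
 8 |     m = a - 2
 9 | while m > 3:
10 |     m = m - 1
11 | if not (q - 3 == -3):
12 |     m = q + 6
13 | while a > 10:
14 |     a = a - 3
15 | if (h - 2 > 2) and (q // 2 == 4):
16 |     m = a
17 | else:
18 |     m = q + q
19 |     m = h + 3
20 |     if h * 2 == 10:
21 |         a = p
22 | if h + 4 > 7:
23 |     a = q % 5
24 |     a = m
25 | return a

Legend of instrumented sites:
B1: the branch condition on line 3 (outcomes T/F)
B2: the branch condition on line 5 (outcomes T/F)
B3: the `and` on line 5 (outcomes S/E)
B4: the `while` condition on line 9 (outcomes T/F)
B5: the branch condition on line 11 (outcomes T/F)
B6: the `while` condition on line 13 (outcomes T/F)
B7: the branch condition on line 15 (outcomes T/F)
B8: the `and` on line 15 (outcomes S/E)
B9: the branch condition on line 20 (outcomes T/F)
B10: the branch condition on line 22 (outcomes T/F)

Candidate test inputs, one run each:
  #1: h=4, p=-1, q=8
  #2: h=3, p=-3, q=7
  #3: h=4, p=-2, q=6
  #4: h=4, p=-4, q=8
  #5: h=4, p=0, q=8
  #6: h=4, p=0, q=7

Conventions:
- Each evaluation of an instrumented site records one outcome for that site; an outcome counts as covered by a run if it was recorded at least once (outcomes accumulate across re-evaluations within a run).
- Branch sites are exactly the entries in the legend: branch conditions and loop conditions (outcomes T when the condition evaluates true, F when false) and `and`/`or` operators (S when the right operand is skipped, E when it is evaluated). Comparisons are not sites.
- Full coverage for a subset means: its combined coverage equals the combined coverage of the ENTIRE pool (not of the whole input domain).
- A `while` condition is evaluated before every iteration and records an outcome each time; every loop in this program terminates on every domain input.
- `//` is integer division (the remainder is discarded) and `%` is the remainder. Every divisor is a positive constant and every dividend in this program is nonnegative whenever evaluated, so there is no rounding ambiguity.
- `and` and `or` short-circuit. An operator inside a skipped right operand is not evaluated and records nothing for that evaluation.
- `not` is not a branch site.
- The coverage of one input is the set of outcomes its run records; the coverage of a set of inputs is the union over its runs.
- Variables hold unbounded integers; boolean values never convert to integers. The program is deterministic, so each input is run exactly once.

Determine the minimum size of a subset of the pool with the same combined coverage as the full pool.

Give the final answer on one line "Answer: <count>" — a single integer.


run #1 (h=4, p=-1, q=8) runs B1->T, B4->F, B5->T, B6->T, B6->F, B8->S, B7->F, B9->F, B10->T; records B1=T, B4=F, B5=T, B6=T, B6=F, B7=F, B8=S, B9=F, B10=T
run #2 (h=3, p=-3, q=7) runs B1->T, B4->F, B5->T, B6->F, B8->S, B7->F, B9->F, B10->F; records B1=T, B4=F, B5=T, B6=F, B7=F, B8=S, B9=F, B10=F
run #3 (h=4, p=-2, q=6) runs B1->F, B3->S, B2->F, B4->T, B4->T, B4->T, B4->T, B4->F, B5->T, B6->F, B8->S, B7->F, B9->F, B10->T; records B1=F, B2=F, B3=S, B4=T, B4=F, B5=T, B6=F, B7=F, B8=S, B9=F, B10=T
run #4 (h=4, p=-4, q=8) runs B1->F, B3->S, B2->F, B4->T, B4->T, B4->T, B4->T, B4->T, B4->T, B4->F, B5->T, B6->T, B6->F, B8->S, ...; records B1=F, B2=F, B3=S, B4=T, B4=F, B5=T, B6=T, B6=F, B7=F, B8=S, B9=F, B10=T
run #5 (h=4, p=0, q=8) runs B1->T, B4->F, B5->T, B6->T, B6->F, B8->S, B7->F, B9->F, B10->T; records B1=T, B4=F, B5=T, B6=T, B6=F, B7=F, B8=S, B9=F, B10=T
run #6 (h=4, p=0, q=7) runs B1->T, B4->F, B5->T, B6->F, B8->S, B7->F, B9->F, B10->T; records B1=T, B4=F, B5=T, B6=F, B7=F, B8=S, B9=F, B10=T
the full pool covers 14 outcomes: B1=T, B1=F, B2=F, B3=S, B4=T, B4=F, B5=T, B6=T, B6=F, B7=F, B8=S, B9=F, B10=T, B10=F
size 1 is not enough: best union over all size-1 subsets is 12/14
at size 2, {2, 4} reaches all 14 outcomes; every lexicographically earlier size-2 subset fails
Answer: 2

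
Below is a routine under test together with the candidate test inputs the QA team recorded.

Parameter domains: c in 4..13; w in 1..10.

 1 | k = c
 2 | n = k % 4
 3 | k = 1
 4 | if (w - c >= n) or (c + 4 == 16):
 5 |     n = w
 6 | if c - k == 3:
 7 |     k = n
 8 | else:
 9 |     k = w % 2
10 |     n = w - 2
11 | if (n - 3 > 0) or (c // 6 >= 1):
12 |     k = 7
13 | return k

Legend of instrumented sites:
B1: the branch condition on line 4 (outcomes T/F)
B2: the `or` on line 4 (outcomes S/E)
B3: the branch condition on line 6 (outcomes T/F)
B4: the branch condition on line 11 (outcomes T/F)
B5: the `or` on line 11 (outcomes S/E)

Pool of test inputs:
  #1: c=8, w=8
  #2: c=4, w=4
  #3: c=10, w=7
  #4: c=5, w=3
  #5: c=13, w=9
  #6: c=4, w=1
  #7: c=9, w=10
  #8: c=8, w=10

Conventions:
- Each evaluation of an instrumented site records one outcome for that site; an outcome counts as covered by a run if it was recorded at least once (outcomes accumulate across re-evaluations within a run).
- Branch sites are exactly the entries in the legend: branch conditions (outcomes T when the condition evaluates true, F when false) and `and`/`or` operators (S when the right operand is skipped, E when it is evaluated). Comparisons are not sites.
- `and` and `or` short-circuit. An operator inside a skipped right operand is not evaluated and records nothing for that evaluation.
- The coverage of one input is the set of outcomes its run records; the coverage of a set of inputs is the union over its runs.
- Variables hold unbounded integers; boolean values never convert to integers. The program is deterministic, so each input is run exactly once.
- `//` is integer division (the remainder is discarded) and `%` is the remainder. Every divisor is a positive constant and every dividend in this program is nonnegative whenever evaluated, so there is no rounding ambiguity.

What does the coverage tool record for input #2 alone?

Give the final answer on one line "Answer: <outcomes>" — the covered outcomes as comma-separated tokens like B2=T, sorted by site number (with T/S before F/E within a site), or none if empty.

Event log for input #2 (c=4, w=4):
  B2->S, B1->T, B3->T, B5->S, B4->T
collecting distinct outcomes: B1=T, B2=S, B3=T, B4=T, B5=S

Answer: B1=T, B2=S, B3=T, B4=T, B5=S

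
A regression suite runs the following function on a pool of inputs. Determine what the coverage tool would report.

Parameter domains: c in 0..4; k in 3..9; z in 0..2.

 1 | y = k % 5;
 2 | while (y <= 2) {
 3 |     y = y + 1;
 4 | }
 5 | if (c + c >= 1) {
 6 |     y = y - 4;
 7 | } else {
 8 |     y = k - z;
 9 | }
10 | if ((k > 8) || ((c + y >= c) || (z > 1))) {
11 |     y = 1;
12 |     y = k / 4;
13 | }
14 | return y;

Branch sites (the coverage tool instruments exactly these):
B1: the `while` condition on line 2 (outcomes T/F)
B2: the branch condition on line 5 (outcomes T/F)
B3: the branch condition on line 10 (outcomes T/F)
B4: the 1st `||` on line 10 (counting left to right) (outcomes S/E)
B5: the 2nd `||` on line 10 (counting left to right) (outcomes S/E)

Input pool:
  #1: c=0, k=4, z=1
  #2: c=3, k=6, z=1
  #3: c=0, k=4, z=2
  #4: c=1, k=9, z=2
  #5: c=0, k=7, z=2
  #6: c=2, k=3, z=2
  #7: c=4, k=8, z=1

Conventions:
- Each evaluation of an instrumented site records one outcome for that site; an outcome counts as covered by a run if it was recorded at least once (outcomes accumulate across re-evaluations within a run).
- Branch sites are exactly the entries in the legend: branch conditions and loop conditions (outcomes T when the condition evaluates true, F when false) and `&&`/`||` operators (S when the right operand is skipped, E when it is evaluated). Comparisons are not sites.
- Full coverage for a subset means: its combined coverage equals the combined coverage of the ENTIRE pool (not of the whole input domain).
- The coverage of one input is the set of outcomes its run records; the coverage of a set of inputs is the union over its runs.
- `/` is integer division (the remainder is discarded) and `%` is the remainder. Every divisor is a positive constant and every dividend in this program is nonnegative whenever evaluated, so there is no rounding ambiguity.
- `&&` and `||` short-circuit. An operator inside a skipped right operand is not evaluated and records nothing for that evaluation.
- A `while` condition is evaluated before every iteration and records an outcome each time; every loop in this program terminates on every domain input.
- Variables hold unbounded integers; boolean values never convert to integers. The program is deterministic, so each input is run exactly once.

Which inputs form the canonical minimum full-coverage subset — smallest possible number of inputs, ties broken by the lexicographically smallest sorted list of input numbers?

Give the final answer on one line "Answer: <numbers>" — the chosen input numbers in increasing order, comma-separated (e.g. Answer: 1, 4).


test 1 (c=0, k=4, z=1) fires B1->F, B2->F, B4->E, B5->S, B3->T; hits B1=F, B2=F, B3=T, B4=E, B5=S
test 2 (c=3, k=6, z=1) fires B1->T, B1->T, B1->F, B2->T, B4->E, B5->E, B3->F; hits B1=T, B1=F, B2=T, B3=F, B4=E, B5=E
test 3 (c=0, k=4, z=2) fires B1->F, B2->F, B4->E, B5->S, B3->T; hits B1=F, B2=F, B3=T, B4=E, B5=S
test 4 (c=1, k=9, z=2) fires B1->F, B2->T, B4->S, B3->T; hits B1=F, B2=T, B3=T, B4=S
test 5 (c=0, k=7, z=2) fires B1->T, B1->F, B2->F, B4->E, B5->S, B3->T; hits B1=T, B1=F, B2=F, B3=T, B4=E, B5=S
test 6 (c=2, k=3, z=2) fires B1->F, B2->T, B4->E, B5->E, B3->T; hits B1=F, B2=T, B3=T, B4=E, B5=E
test 7 (c=4, k=8, z=1) fires B1->F, B2->T, B4->E, B5->E, B3->F; hits B1=F, B2=T, B3=F, B4=E, B5=E
pool-wide coverage (10 outcomes): B1=T, B1=F, B2=T, B2=F, B3=T, B3=F, B4=S, B4=E, B5=S, B5=E
no size-1 subset reaches all 10 outcomes (best union: 6/10)
no size-2 subset reaches all 10 outcomes (best union: 9/10)
size 3: inputs {1, 2, 4} cover all 10 outcomes, and no lexicographically smaller subset of this size does
Answer: 1, 2, 4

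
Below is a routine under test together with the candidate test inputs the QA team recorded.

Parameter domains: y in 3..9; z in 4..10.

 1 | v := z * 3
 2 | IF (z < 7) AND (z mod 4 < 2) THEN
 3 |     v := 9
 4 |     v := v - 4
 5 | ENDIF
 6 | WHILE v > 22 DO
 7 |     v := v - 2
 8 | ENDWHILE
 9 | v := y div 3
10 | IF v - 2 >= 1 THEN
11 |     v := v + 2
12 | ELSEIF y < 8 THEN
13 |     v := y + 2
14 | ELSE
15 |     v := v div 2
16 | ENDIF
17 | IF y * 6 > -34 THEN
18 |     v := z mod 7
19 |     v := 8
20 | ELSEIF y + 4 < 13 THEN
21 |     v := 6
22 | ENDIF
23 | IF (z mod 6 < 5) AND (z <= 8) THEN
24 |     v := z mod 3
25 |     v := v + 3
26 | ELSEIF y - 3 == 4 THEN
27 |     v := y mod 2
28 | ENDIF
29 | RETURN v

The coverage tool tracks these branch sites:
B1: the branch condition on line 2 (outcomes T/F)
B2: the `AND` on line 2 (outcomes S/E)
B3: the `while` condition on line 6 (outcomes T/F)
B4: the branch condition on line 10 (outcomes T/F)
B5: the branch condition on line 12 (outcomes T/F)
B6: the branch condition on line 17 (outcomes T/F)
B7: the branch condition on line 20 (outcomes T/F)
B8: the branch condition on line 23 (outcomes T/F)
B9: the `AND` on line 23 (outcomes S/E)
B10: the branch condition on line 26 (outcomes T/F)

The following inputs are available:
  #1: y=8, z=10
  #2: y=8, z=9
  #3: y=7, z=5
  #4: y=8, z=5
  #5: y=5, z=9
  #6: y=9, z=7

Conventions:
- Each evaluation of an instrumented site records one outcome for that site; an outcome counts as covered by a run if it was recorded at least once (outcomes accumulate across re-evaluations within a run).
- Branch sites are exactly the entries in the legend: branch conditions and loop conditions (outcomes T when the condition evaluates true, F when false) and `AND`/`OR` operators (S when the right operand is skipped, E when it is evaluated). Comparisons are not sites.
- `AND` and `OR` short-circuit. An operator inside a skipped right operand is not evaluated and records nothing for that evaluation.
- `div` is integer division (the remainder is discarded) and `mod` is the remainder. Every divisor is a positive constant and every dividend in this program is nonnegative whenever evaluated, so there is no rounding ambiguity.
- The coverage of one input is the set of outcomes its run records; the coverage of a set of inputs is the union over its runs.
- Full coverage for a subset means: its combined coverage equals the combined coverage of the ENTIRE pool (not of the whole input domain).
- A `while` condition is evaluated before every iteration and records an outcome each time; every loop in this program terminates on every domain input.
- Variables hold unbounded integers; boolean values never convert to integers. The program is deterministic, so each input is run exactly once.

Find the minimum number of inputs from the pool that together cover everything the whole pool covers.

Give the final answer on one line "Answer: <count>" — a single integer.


input #1, y=8, z=10: events B2->S, B1->F, B3->T, B3->T, B3->T, B3->T, B3->F, B4->F, B5->F, B6->T, B9->E, B8->F, B10->F; outcomes B1=F, B2=S, B3=T, B3=F, B4=F, B5=F, B6=T, B8=F, B9=E, B10=F
input #2, y=8, z=9: events B2->S, B1->F, B3->T, B3->T, B3->T, B3->F, B4->F, B5->F, B6->T, B9->E, B8->F, B10->F; outcomes B1=F, B2=S, B3=T, B3=F, B4=F, B5=F, B6=T, B8=F, B9=E, B10=F
input #3, y=7, z=5: events B2->E, B1->T, B3->F, B4->F, B5->T, B6->T, B9->S, B8->F, B10->T; outcomes B1=T, B2=E, B3=F, B4=F, B5=T, B6=T, B8=F, B9=S, B10=T
input #4, y=8, z=5: events B2->E, B1->T, B3->F, B4->F, B5->F, B6->T, B9->S, B8->F, B10->F; outcomes B1=T, B2=E, B3=F, B4=F, B5=F, B6=T, B8=F, B9=S, B10=F
input #5, y=5, z=9: events B2->S, B1->F, B3->T, B3->T, B3->T, B3->F, B4->F, B5->T, B6->T, B9->E, B8->F, B10->F; outcomes B1=F, B2=S, B3=T, B3=F, B4=F, B5=T, B6=T, B8=F, B9=E, B10=F
input #6, y=9, z=7: events B2->S, B1->F, B3->F, B4->T, B6->T, B9->E, B8->T; outcomes B1=F, B2=S, B3=F, B4=T, B6=T, B8=T, B9=E
the full pool covers 17 outcomes: B1=T, B1=F, B2=S, B2=E, B3=T, B3=F, B4=T, B4=F, B5=T, B5=F, B6=T, B8=T, B8=F, B9=S, B9=E, B10=T, B10=F
no size-1 subset reaches all 17 outcomes (best union: 10/17)
no size-2 subset reaches all 17 outcomes (best union: 15/17)
the canonical winner is {1, 3, 6}: size 3, full 17-outcome coverage, earliest index list among size-3 covers
Answer: 3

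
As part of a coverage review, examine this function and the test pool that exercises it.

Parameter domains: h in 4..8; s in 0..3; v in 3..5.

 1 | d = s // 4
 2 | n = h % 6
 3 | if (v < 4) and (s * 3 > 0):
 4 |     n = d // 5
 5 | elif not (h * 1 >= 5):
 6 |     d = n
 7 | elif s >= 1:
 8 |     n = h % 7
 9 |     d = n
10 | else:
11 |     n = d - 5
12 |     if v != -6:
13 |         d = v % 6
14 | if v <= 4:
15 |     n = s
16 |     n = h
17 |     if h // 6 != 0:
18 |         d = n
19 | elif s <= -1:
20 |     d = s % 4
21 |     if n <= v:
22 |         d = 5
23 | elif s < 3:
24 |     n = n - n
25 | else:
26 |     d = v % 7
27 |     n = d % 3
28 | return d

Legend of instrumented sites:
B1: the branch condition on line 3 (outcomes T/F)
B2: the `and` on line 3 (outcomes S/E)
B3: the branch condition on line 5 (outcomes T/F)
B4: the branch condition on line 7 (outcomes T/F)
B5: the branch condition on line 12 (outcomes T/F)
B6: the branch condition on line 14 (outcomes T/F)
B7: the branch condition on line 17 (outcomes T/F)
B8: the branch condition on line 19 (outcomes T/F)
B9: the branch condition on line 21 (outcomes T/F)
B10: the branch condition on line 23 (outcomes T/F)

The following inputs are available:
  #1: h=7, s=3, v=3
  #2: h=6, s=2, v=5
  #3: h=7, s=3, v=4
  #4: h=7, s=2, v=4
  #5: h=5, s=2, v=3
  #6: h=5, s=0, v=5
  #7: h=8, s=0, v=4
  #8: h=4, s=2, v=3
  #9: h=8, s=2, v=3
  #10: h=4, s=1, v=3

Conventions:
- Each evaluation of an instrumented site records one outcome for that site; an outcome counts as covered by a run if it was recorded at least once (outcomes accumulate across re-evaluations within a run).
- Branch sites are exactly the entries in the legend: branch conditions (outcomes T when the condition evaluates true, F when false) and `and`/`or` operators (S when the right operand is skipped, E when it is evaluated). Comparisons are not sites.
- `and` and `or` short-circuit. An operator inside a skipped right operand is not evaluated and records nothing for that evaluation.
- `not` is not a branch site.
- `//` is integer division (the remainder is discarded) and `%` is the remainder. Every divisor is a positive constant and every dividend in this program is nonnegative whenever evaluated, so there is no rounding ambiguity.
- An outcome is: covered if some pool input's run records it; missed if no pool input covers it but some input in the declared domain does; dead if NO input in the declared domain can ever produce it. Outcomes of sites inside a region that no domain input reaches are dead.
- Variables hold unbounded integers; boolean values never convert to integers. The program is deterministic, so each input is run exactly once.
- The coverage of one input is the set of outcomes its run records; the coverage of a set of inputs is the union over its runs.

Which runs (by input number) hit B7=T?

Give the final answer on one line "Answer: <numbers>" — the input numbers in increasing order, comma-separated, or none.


input #1 (h=7, s=3, v=3): covers B7=T
input #2 (h=6, s=2, v=5): misses B7=T
input #3 (h=7, s=3, v=4): covers B7=T
input #4 (h=7, s=2, v=4): covers B7=T
input #5 (h=5, s=2, v=3): misses B7=T
input #6 (h=5, s=0, v=5): misses B7=T
input #7 (h=8, s=0, v=4): covers B7=T
input #8 (h=4, s=2, v=3): misses B7=T
input #9 (h=8, s=2, v=3): covers B7=T
input #10 (h=4, s=1, v=3): misses B7=T
Answer: 1, 3, 4, 7, 9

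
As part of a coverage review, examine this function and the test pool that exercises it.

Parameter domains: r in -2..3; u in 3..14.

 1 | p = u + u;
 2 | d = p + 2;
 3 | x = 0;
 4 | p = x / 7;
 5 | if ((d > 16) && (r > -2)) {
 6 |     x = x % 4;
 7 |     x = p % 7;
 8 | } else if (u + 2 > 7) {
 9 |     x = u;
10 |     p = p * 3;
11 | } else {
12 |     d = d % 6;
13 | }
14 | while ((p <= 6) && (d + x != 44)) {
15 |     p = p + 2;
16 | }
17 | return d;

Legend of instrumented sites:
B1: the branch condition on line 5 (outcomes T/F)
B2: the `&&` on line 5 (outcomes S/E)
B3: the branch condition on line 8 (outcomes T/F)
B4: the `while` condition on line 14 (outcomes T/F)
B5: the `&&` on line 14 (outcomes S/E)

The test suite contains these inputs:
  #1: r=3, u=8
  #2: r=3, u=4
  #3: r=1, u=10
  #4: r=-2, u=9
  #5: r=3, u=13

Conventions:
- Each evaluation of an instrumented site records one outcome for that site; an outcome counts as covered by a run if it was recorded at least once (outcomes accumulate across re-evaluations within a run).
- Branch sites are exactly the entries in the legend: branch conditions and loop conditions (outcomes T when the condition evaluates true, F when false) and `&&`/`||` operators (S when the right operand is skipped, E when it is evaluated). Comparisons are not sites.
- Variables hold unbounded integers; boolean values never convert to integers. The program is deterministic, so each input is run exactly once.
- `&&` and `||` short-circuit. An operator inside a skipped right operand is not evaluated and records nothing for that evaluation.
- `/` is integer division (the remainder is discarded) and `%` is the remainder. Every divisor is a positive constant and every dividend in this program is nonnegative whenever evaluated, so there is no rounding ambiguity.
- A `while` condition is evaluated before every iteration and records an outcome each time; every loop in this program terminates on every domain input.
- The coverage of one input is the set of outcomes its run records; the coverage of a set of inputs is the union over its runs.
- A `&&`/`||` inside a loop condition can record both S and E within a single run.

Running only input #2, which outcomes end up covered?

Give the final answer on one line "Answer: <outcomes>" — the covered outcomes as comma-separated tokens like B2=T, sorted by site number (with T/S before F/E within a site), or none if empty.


Simulating input #2 (r=3, u=4) step by step:
  B2->S, B1->F, B3->F, B5->E, B4->T, B5->E, B4->T, B5->E, B4->T, B5->E
  B4->T, B5->S, B4->F
collecting distinct outcomes: B1=F, B2=S, B3=F, B4=T, B4=F, B5=S, B5=E
Answer: B1=F, B2=S, B3=F, B4=T, B4=F, B5=S, B5=E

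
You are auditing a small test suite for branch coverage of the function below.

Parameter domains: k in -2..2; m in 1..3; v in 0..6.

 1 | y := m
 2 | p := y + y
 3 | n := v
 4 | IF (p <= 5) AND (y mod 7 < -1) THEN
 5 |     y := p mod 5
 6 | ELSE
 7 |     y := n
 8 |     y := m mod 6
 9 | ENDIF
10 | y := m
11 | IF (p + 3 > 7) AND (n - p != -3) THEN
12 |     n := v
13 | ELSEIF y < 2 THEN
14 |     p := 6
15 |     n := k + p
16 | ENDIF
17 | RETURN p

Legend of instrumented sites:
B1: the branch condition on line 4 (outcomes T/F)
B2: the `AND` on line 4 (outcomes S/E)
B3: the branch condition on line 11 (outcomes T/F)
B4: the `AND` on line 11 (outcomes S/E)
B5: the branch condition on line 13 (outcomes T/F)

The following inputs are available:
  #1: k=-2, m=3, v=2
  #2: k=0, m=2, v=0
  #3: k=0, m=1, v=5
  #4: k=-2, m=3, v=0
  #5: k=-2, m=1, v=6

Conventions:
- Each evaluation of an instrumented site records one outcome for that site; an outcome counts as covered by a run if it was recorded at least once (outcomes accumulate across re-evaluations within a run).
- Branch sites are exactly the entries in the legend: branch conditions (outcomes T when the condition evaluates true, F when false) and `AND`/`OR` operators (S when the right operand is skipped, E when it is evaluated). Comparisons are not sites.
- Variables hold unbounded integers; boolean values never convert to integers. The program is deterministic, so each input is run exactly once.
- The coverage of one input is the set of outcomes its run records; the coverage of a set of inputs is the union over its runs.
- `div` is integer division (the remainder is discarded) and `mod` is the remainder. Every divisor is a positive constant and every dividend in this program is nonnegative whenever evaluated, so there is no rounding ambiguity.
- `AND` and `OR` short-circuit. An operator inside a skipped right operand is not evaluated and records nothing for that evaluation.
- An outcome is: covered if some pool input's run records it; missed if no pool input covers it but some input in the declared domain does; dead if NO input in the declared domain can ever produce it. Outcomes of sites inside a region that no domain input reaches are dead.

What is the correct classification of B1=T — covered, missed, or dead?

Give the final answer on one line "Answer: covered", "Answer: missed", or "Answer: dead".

no pool input records B1=T
checking all 105 inputs in the declared domain: B1=T is never recorded -> dead

Answer: dead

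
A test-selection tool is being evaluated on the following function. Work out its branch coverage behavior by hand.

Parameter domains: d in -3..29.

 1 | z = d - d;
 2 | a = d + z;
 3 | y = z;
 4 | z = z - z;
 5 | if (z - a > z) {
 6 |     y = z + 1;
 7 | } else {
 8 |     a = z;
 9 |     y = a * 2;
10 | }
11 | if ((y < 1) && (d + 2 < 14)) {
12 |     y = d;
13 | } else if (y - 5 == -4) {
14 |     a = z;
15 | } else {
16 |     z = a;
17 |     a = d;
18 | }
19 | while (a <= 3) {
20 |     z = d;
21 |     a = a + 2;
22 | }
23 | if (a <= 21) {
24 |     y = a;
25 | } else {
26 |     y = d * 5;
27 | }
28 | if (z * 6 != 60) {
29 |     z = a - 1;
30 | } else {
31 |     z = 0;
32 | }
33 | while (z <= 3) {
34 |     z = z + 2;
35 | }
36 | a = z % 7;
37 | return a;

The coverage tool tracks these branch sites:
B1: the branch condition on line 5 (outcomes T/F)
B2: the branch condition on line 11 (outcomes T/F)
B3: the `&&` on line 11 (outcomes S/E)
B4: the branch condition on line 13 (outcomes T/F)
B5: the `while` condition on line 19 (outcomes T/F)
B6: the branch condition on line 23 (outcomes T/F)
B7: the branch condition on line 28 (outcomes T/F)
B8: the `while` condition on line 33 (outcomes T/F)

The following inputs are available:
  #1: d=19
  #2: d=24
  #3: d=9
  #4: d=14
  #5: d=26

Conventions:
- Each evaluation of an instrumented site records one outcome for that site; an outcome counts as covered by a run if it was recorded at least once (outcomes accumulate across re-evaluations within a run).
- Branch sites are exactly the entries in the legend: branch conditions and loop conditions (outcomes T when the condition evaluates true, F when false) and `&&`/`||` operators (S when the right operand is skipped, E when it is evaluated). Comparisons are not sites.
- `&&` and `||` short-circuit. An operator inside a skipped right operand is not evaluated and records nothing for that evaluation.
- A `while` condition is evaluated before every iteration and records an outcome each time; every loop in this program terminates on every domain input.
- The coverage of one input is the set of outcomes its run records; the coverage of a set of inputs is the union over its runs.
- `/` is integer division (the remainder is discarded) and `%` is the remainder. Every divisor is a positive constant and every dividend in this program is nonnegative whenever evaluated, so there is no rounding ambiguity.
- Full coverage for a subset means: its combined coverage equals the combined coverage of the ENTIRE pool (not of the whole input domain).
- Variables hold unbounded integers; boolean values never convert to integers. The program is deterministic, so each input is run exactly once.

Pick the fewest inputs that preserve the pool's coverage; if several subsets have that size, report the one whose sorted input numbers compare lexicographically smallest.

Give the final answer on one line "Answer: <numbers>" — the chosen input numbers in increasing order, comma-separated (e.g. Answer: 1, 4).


input #1 (d=19): events B1->F, B3->E, B2->F, B4->F, B5->F, B6->T, B7->T, B8->F; covers B1=F, B2=F, B3=E, B4=F, B5=F, B6=T, B7=T, B8=F
input #2 (d=24): events B1->F, B3->E, B2->F, B4->F, B5->F, B6->F, B7->T, B8->F; covers B1=F, B2=F, B3=E, B4=F, B5=F, B6=F, B7=T, B8=F
input #3 (d=9): events B1->F, B3->E, B2->T, B5->T, B5->T, B5->F, B6->T, B7->T, B8->T, B8->F; covers B1=F, B2=T, B3=E, B5=T, B5=F, B6=T, B7=T, B8=T, B8=F
input #4 (d=14): events B1->F, B3->E, B2->F, B4->F, B5->F, B6->T, B7->T, B8->F; covers B1=F, B2=F, B3=E, B4=F, B5=F, B6=T, B7=T, B8=F
input #5 (d=26): events B1->F, B3->E, B2->F, B4->F, B5->F, B6->F, B7->T, B8->F; covers B1=F, B2=F, B3=E, B4=F, B5=F, B6=F, B7=T, B8=F
together the pool reaches 12 outcomes: B1=F, B2=T, B2=F, B3=E, B4=F, B5=T, B5=F, B6=T, B6=F, B7=T, B8=T, B8=F
every size-1 subset falls short of the 12 outcomes (best: 9/12)
the canonical winner is {2, 3}: size 2, full 12-outcome coverage, earliest index list among size-2 covers
Answer: 2, 3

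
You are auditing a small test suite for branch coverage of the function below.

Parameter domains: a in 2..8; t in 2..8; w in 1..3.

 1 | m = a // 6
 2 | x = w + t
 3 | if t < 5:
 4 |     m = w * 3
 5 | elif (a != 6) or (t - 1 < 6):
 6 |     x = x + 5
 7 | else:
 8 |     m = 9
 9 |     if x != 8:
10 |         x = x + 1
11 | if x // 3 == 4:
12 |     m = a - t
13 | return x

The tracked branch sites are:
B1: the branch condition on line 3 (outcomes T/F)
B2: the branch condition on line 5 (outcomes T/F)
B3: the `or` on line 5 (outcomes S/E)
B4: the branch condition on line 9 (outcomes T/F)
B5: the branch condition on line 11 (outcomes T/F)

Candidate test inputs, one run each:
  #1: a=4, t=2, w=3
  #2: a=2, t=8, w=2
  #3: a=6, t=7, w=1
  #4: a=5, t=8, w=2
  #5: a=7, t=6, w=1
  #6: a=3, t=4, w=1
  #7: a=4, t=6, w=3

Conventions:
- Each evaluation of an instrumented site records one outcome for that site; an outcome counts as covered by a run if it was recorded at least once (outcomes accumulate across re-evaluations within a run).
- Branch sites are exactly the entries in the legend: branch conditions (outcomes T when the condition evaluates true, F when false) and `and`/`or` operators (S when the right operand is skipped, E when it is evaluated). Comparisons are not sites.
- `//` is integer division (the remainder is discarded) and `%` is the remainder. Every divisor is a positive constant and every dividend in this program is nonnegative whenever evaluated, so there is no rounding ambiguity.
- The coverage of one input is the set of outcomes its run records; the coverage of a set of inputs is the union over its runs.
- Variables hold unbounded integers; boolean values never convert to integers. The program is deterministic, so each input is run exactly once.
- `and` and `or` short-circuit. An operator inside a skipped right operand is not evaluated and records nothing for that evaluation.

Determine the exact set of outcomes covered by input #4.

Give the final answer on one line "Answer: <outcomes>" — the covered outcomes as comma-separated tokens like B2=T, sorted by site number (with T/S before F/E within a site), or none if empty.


Simulating input #4 (a=5, t=8, w=2) step by step:
  B1->F, B3->S, B2->T, B5->F
collecting distinct outcomes: B1=F, B2=T, B3=S, B5=F
Answer: B1=F, B2=T, B3=S, B5=F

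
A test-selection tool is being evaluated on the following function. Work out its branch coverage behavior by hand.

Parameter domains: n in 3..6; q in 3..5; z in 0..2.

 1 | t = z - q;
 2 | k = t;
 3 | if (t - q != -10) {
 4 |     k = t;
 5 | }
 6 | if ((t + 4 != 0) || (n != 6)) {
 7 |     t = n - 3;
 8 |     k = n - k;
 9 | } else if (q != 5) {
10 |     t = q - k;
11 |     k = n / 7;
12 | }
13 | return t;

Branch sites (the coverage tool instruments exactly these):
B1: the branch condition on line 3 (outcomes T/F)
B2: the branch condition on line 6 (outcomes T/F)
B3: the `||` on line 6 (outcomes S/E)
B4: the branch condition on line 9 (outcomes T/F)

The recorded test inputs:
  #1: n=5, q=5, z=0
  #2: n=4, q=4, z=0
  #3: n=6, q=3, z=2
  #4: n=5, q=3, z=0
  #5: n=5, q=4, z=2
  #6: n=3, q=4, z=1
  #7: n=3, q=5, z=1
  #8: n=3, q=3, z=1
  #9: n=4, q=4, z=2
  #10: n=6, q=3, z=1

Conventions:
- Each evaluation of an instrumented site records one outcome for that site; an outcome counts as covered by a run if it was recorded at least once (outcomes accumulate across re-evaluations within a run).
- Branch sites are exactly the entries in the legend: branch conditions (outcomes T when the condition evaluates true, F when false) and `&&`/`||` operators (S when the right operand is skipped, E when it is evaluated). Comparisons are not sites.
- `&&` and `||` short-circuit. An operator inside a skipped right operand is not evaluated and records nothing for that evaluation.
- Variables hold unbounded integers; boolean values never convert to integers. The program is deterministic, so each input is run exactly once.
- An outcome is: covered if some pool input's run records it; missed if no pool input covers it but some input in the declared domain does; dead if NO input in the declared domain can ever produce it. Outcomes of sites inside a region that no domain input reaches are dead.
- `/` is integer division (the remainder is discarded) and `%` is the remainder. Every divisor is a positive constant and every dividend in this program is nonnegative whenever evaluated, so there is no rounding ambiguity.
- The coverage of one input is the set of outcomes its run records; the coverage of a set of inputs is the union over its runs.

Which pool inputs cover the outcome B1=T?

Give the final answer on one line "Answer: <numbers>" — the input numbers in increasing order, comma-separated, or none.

input #1 (n=5, q=5, z=0): does not produce B1=T
input #2 (n=4, q=4, z=0): produces B1=T
input #3 (n=6, q=3, z=2): produces B1=T
input #4 (n=5, q=3, z=0): produces B1=T
input #5 (n=5, q=4, z=2): produces B1=T
input #6 (n=3, q=4, z=1): produces B1=T
input #7 (n=3, q=5, z=1): produces B1=T
input #8 (n=3, q=3, z=1): produces B1=T
input #9 (n=4, q=4, z=2): produces B1=T
input #10 (n=6, q=3, z=1): produces B1=T

Answer: 2, 3, 4, 5, 6, 7, 8, 9, 10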